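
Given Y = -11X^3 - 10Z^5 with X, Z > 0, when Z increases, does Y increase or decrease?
Y decreases

Taking the partial derivative:
∂Y/∂Z = -50Z^4

∂Y/∂Z = -50Z^4 < 0 (assuming positive values)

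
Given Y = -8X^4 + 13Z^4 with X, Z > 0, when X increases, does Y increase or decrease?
Y decreases

Taking the partial derivative:
∂Y/∂X = -32X^3

∂Y/∂X = -32X^3 < 0 (assuming positive values)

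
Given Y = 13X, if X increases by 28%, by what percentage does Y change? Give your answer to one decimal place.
28.0%

For Y = 13X:
If X → X(1 + 0.28)
Then Y → Y · (1 + 0.28)^1
     = Y · 1.2800

Percentage change = ((1 + 0.28)^1 − 1) × 100% = 28.0%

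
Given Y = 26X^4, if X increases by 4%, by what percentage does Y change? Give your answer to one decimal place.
17.0%

For Y = 26X^4:
If X → X(1 + 0.04)
Then Y → Y · (1 + 0.04)^4
     ≈ Y · 1.1699

Percentage change = ((1 + 0.04)^4 − 1) × 100% ≈ 17.0%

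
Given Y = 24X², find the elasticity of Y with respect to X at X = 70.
Elasticity = 2

Elasticity = (dY/dX) · (X/Y)

dY/dX = 48·X
At X = 70: dY/dX = 3360, Y = 117600

Elasticity = 3360 · (70 / 117600) = 2

Interpretation: for a small percentage change in X, the percentage change in Y is approximately 2.00 times as large.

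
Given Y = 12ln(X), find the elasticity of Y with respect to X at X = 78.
Elasticity = 1/ln(78) ≈ 0.2295

Elasticity = (dY/dX) · (X/Y)

dY/dX = 12/X
At X = 78: dY/dX = 2/13, Y = 12·ln(78)

Elasticity = (2/13) · (78 / (12·ln(78))) = 1/ln(78) ≈ 0.2295

Interpretation: for a small percentage change in X, the percentage change in Y is approximately 0.23 times as large.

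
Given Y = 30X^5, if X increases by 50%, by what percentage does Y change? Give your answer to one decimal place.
659.4%

For Y = 30X^5:
If X → X(1 + 0.5)
Then Y → Y · (1 + 0.5)^5
     ≈ Y · 7.5938

Percentage change = ((1 + 0.5)^5 − 1) × 100% ≈ 659.4%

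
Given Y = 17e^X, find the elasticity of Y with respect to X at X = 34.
Elasticity = 34

Elasticity = (dY/dX) · (X/Y)

dY/dX = 17·e^X
At X = 34: dY/dX = 17·e^34, Y = 17·e^34

Elasticity = (17·e^34) · (34 / (17·e^34)) = 34

Interpretation: for a small percentage change in X, the percentage change in Y is approximately 34.00 times as large.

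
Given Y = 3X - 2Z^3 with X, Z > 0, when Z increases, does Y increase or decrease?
Y decreases

Taking the partial derivative:
∂Y/∂Z = -6Z^2

∂Y/∂Z = -6Z^2 < 0 (assuming positive values)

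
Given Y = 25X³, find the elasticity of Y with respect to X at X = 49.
Elasticity = 3

Elasticity = (dY/dX) · (X/Y)

dY/dX = 75·X²
At X = 49: dY/dX = 180075, Y = 2941225

Elasticity = 180075 · (49 / 2941225) = 3

Interpretation: for a small percentage change in X, the percentage change in Y is approximately 3.00 times as large.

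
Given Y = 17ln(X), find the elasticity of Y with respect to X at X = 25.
Elasticity = 1/ln(25) ≈ 0.3107

Elasticity = (dY/dX) · (X/Y)

dY/dX = 17/X
At X = 25: dY/dX = 17/25, Y = 17·ln(25)

Elasticity = (17/25) · (25 / (17·ln(25))) = 1/ln(25) ≈ 0.3107

Interpretation: for a small percentage change in X, the percentage change in Y is approximately 0.31 times as large.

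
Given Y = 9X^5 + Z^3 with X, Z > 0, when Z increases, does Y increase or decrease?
Y increases

Taking the partial derivative:
∂Y/∂Z = 3Z^2

∂Y/∂Z = 3Z^2 > 0 (assuming positive values)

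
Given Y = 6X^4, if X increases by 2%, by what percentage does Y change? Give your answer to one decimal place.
8.2%

For Y = 6X^4:
If X → X(1 + 0.02)
Then Y → Y · (1 + 0.02)^4
     ≈ Y · 1.0824

Percentage change = ((1 + 0.02)^4 − 1) × 100% ≈ 8.2%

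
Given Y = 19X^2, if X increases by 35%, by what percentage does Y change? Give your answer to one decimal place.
82.3%

For Y = 19X^2:
If X → X(1 + 0.35)
Then Y → Y · (1 + 0.35)^2
     = Y · 1.8225

Percentage change = ((1 + 0.35)^2 − 1) × 100% ≈ 82.3%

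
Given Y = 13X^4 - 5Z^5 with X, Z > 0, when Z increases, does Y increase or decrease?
Y decreases

Taking the partial derivative:
∂Y/∂Z = -25Z^4

∂Y/∂Z = -25Z^4 < 0 (assuming positive values)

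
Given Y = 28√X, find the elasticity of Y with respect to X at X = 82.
Elasticity = 1/2

Elasticity = (dY/dX) · (X/Y)

dY/dX = 14/√X
At X = 82: dY/dX = 7·√82/41, Y = 28·√82

Elasticity = (7·√82/41) · (82 / (28·√82)) = 1/2

Interpretation: for a small percentage change in X, the percentage change in Y is approximately 0.50 times as large.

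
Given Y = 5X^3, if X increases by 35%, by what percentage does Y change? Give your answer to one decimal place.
146.0%

For Y = 5X^3:
If X → X(1 + 0.35)
Then Y → Y · (1 + 0.35)^3
     ≈ Y · 2.4604

Percentage change = ((1 + 0.35)^3 − 1) × 100% ≈ 146.0%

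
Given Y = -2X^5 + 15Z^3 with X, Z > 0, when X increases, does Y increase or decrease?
Y decreases

Taking the partial derivative:
∂Y/∂X = -10X^4

∂Y/∂X = -10X^4 < 0 (assuming positive values)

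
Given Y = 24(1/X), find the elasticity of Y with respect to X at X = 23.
Elasticity = -1

Elasticity = (dY/dX) · (X/Y)

dY/dX = -24/X²
At X = 23: dY/dX = -24/529, Y = 24/23

Elasticity = (-24/529) · (23 / (24/23)) = -1

Interpretation: for a small percentage change in X, the percentage change in Y is approximately -1.00 times as large.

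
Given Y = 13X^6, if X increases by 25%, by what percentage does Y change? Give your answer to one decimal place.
281.5%

For Y = 13X^6:
If X → X(1 + 0.25)
Then Y → Y · (1 + 0.25)^6
     ≈ Y · 3.8147

Percentage change = ((1 + 0.25)^6 − 1) × 100% ≈ 281.5%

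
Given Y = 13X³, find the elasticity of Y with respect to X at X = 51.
Elasticity = 3

Elasticity = (dY/dX) · (X/Y)

dY/dX = 39·X²
At X = 51: dY/dX = 101439, Y = 1724463

Elasticity = 101439 · (51 / 1724463) = 3

Interpretation: for a small percentage change in X, the percentage change in Y is approximately 3.00 times as large.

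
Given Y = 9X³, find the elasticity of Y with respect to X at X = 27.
Elasticity = 3

Elasticity = (dY/dX) · (X/Y)

dY/dX = 27·X²
At X = 27: dY/dX = 19683, Y = 177147

Elasticity = 19683 · (27 / 177147) = 3

Interpretation: for a small percentage change in X, the percentage change in Y is approximately 3.00 times as large.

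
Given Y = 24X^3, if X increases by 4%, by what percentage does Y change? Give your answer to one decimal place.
12.5%

For Y = 24X^3:
If X → X(1 + 0.04)
Then Y → Y · (1 + 0.04)^3
     ≈ Y · 1.1249

Percentage change = ((1 + 0.04)^3 − 1) × 100% ≈ 12.5%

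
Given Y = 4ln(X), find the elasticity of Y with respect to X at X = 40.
Elasticity = 1/ln(40) ≈ 0.2711

Elasticity = (dY/dX) · (X/Y)

dY/dX = 4/X
At X = 40: dY/dX = 1/10, Y = 4·ln(40)

Elasticity = (1/10) · (40 / (4·ln(40))) = 1/ln(40) ≈ 0.2711

Interpretation: for a small percentage change in X, the percentage change in Y is approximately 0.27 times as large.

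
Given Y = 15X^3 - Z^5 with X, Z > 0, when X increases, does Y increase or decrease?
Y increases

Taking the partial derivative:
∂Y/∂X = 45X^2

∂Y/∂X = 45X^2 > 0 (assuming positive values)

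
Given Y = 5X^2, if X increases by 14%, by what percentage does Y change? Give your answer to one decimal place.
30.0%

For Y = 5X^2:
If X → X(1 + 0.14)
Then Y → Y · (1 + 0.14)^2
     = Y · 1.2996

Percentage change = ((1 + 0.14)^2 − 1) × 100% ≈ 30.0%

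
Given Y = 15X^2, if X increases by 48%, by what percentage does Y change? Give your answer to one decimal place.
119.0%

For Y = 15X^2:
If X → X(1 + 0.48)
Then Y → Y · (1 + 0.48)^2
     = Y · 2.1904

Percentage change = ((1 + 0.48)^2 − 1) × 100% ≈ 119.0%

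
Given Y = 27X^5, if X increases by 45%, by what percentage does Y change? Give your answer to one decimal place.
541.0%

For Y = 27X^5:
If X → X(1 + 0.45)
Then Y → Y · (1 + 0.45)^5
     ≈ Y · 6.4097

Percentage change = ((1 + 0.45)^5 − 1) × 100% ≈ 541.0%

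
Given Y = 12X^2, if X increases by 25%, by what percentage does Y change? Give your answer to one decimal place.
56.3%

For Y = 12X^2:
If X → X(1 + 0.25)
Then Y → Y · (1 + 0.25)^2
     = Y · 1.5625

Percentage change = ((1 + 0.25)^2 − 1) × 100% ≈ 56.3%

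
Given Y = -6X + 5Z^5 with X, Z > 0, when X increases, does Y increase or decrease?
Y decreases

Taking the partial derivative:
∂Y/∂X = -6

∂Y/∂X = -6 < 0 (assuming positive values)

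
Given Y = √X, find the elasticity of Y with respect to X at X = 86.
Elasticity = 1/2

Elasticity = (dY/dX) · (X/Y)

dY/dX = 1/(2·√X)
At X = 86: dY/dX = √86/172, Y = √86

Elasticity = (√86/172) · (86 / (√86)) = 1/2

Interpretation: for a small percentage change in X, the percentage change in Y is approximately 0.50 times as large.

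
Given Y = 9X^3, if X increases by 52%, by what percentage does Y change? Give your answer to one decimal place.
251.2%

For Y = 9X^3:
If X → X(1 + 0.52)
Then Y → Y · (1 + 0.52)^3
     ≈ Y · 3.5118

Percentage change = ((1 + 0.52)^3 − 1) × 100% ≈ 251.2%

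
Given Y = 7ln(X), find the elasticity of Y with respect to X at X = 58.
Elasticity = 1/ln(58) ≈ 0.2463

Elasticity = (dY/dX) · (X/Y)

dY/dX = 7/X
At X = 58: dY/dX = 7/58, Y = 7·ln(58)

Elasticity = (7/58) · (58 / (7·ln(58))) = 1/ln(58) ≈ 0.2463

Interpretation: for a small percentage change in X, the percentage change in Y is approximately 0.25 times as large.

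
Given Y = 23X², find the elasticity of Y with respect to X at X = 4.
Elasticity = 2

Elasticity = (dY/dX) · (X/Y)

dY/dX = 46·X
At X = 4: dY/dX = 184, Y = 368

Elasticity = 184 · (4 / 368) = 2

Interpretation: for a small percentage change in X, the percentage change in Y is approximately 2.00 times as large.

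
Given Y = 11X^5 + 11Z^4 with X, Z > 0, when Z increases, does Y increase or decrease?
Y increases

Taking the partial derivative:
∂Y/∂Z = 44Z^3

∂Y/∂Z = 44Z^3 > 0 (assuming positive values)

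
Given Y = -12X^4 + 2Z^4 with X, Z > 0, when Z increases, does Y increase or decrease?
Y increases

Taking the partial derivative:
∂Y/∂Z = 8Z^3

∂Y/∂Z = 8Z^3 > 0 (assuming positive values)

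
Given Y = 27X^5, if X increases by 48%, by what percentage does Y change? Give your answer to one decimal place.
610.1%

For Y = 27X^5:
If X → X(1 + 0.48)
Then Y → Y · (1 + 0.48)^5
     ≈ Y · 7.1008

Percentage change = ((1 + 0.48)^5 − 1) × 100% ≈ 610.1%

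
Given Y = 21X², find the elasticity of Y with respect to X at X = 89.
Elasticity = 2

Elasticity = (dY/dX) · (X/Y)

dY/dX = 42·X
At X = 89: dY/dX = 3738, Y = 166341

Elasticity = 3738 · (89 / 166341) = 2

Interpretation: for a small percentage change in X, the percentage change in Y is approximately 2.00 times as large.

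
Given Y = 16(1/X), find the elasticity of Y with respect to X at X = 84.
Elasticity = -1

Elasticity = (dY/dX) · (X/Y)

dY/dX = -16/X²
At X = 84: dY/dX = -1/441, Y = 4/21

Elasticity = (-1/441) · (84 / (4/21)) = -1

Interpretation: for a small percentage change in X, the percentage change in Y is approximately -1.00 times as large.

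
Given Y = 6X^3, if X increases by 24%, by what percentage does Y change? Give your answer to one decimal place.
90.7%

For Y = 6X^3:
If X → X(1 + 0.24)
Then Y → Y · (1 + 0.24)^3
     ≈ Y · 1.9066

Percentage change = ((1 + 0.24)^3 − 1) × 100% ≈ 90.7%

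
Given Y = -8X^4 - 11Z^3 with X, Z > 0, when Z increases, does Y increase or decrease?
Y decreases

Taking the partial derivative:
∂Y/∂Z = -33Z^2

∂Y/∂Z = -33Z^2 < 0 (assuming positive values)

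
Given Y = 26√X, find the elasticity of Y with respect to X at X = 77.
Elasticity = 1/2

Elasticity = (dY/dX) · (X/Y)

dY/dX = 13/√X
At X = 77: dY/dX = 13·√77/77, Y = 26·√77

Elasticity = (13·√77/77) · (77 / (26·√77)) = 1/2

Interpretation: for a small percentage change in X, the percentage change in Y is approximately 0.50 times as large.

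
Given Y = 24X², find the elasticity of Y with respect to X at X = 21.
Elasticity = 2

Elasticity = (dY/dX) · (X/Y)

dY/dX = 48·X
At X = 21: dY/dX = 1008, Y = 10584

Elasticity = 1008 · (21 / 10584) = 2

Interpretation: for a small percentage change in X, the percentage change in Y is approximately 2.00 times as large.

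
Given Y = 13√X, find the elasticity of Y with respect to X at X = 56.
Elasticity = 1/2

Elasticity = (dY/dX) · (X/Y)

dY/dX = 13/(2·√X)
At X = 56: dY/dX = 13·√14/56, Y = 26·√14

Elasticity = (13·√14/56) · (56 / (26·√14)) = 1/2

Interpretation: for a small percentage change in X, the percentage change in Y is approximately 0.50 times as large.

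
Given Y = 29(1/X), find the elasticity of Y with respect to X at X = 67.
Elasticity = -1

Elasticity = (dY/dX) · (X/Y)

dY/dX = -29/X²
At X = 67: dY/dX = -29/4489, Y = 29/67

Elasticity = (-29/4489) · (67 / (29/67)) = -1

Interpretation: for a small percentage change in X, the percentage change in Y is approximately -1.00 times as large.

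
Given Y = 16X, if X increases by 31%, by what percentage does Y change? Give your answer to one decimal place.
31.0%

For Y = 16X:
If X → X(1 + 0.31)
Then Y → Y · (1 + 0.31)^1
     = Y · 1.3100

Percentage change = ((1 + 0.31)^1 − 1) × 100% = 31.0%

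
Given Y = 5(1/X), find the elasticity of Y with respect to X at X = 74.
Elasticity = -1

Elasticity = (dY/dX) · (X/Y)

dY/dX = -5/X²
At X = 74: dY/dX = -5/5476, Y = 5/74

Elasticity = (-5/5476) · (74 / (5/74)) = -1

Interpretation: for a small percentage change in X, the percentage change in Y is approximately -1.00 times as large.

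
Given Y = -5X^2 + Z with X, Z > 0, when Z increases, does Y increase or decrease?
Y increases

Taking the partial derivative:
∂Y/∂Z = 1

∂Y/∂Z = 1 > 0 (assuming positive values)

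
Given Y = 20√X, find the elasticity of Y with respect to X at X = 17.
Elasticity = 1/2

Elasticity = (dY/dX) · (X/Y)

dY/dX = 10/√X
At X = 17: dY/dX = 10·√17/17, Y = 20·√17

Elasticity = (10·√17/17) · (17 / (20·√17)) = 1/2

Interpretation: for a small percentage change in X, the percentage change in Y is approximately 0.50 times as large.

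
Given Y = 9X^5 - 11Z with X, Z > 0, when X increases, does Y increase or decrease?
Y increases

Taking the partial derivative:
∂Y/∂X = 45X^4

∂Y/∂X = 45X^4 > 0 (assuming positive values)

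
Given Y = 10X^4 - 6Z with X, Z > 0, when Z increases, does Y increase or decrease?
Y decreases

Taking the partial derivative:
∂Y/∂Z = -6

∂Y/∂Z = -6 < 0 (assuming positive values)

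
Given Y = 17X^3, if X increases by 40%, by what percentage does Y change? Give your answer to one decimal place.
174.4%

For Y = 17X^3:
If X → X(1 + 0.4)
Then Y → Y · (1 + 0.4)^3
     = Y · 2.7440

Percentage change = ((1 + 0.4)^3 − 1) × 100% = 174.4%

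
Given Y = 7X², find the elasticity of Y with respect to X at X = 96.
Elasticity = 2

Elasticity = (dY/dX) · (X/Y)

dY/dX = 14·X
At X = 96: dY/dX = 1344, Y = 64512

Elasticity = 1344 · (96 / 64512) = 2

Interpretation: for a small percentage change in X, the percentage change in Y is approximately 2.00 times as large.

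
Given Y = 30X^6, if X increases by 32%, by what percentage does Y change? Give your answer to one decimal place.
429.0%

For Y = 30X^6:
If X → X(1 + 0.32)
Then Y → Y · (1 + 0.32)^6
     ≈ Y · 5.2899

Percentage change = ((1 + 0.32)^6 − 1) × 100% ≈ 429.0%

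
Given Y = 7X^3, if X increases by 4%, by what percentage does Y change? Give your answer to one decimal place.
12.5%

For Y = 7X^3:
If X → X(1 + 0.04)
Then Y → Y · (1 + 0.04)^3
     ≈ Y · 1.1249

Percentage change = ((1 + 0.04)^3 − 1) × 100% ≈ 12.5%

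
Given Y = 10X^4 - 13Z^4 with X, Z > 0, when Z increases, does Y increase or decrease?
Y decreases

Taking the partial derivative:
∂Y/∂Z = -52Z^3

∂Y/∂Z = -52Z^3 < 0 (assuming positive values)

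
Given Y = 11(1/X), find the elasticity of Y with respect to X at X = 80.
Elasticity = -1

Elasticity = (dY/dX) · (X/Y)

dY/dX = -11/X²
At X = 80: dY/dX = -11/6400, Y = 11/80

Elasticity = (-11/6400) · (80 / (11/80)) = -1

Interpretation: for a small percentage change in X, the percentage change in Y is approximately -1.00 times as large.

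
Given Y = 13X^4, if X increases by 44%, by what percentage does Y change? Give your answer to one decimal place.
330.0%

For Y = 13X^4:
If X → X(1 + 0.44)
Then Y → Y · (1 + 0.44)^4
     ≈ Y · 4.2998

Percentage change = ((1 + 0.44)^4 − 1) × 100% ≈ 330.0%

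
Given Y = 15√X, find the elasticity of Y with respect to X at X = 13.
Elasticity = 1/2

Elasticity = (dY/dX) · (X/Y)

dY/dX = 15/(2·√X)
At X = 13: dY/dX = 15·√13/26, Y = 15·√13

Elasticity = (15·√13/26) · (13 / (15·√13)) = 1/2

Interpretation: for a small percentage change in X, the percentage change in Y is approximately 0.50 times as large.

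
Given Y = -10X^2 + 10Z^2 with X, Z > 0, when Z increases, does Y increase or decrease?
Y increases

Taking the partial derivative:
∂Y/∂Z = 20Z

∂Y/∂Z = 20Z > 0 (assuming positive values)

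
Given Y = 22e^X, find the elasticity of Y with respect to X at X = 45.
Elasticity = 45

Elasticity = (dY/dX) · (X/Y)

dY/dX = 22·e^X
At X = 45: dY/dX = 22·e^45, Y = 22·e^45

Elasticity = (22·e^45) · (45 / (22·e^45)) = 45

Interpretation: for a small percentage change in X, the percentage change in Y is approximately 45.00 times as large.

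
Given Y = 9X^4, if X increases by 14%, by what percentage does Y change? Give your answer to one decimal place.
68.9%

For Y = 9X^4:
If X → X(1 + 0.14)
Then Y → Y · (1 + 0.14)^4
     ≈ Y · 1.6890

Percentage change = ((1 + 0.14)^4 − 1) × 100% ≈ 68.9%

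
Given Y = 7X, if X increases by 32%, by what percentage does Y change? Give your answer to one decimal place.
32.0%

For Y = 7X:
If X → X(1 + 0.32)
Then Y → Y · (1 + 0.32)^1
     = Y · 1.3200

Percentage change = ((1 + 0.32)^1 − 1) × 100% = 32.0%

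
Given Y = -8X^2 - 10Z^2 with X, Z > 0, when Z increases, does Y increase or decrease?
Y decreases

Taking the partial derivative:
∂Y/∂Z = -20Z

∂Y/∂Z = -20Z < 0 (assuming positive values)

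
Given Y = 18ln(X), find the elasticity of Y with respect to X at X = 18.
Elasticity = 1/ln(18) ≈ 0.3460

Elasticity = (dY/dX) · (X/Y)

dY/dX = 18/X
At X = 18: dY/dX = 1, Y = 18·ln(18)

Elasticity = 1 · (18 / (18·ln(18))) = 1/ln(18) ≈ 0.3460

Interpretation: for a small percentage change in X, the percentage change in Y is approximately 0.35 times as large.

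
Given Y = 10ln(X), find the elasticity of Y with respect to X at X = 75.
Elasticity = 1/ln(75) ≈ 0.2316

Elasticity = (dY/dX) · (X/Y)

dY/dX = 10/X
At X = 75: dY/dX = 2/15, Y = 10·ln(75)

Elasticity = (2/15) · (75 / (10·ln(75))) = 1/ln(75) ≈ 0.2316

Interpretation: for a small percentage change in X, the percentage change in Y is approximately 0.23 times as large.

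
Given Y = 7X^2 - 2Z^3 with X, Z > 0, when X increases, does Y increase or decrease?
Y increases

Taking the partial derivative:
∂Y/∂X = 14X

∂Y/∂X = 14X > 0 (assuming positive values)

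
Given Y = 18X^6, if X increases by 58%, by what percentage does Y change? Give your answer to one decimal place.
1455.8%

For Y = 18X^6:
If X → X(1 + 0.58)
Then Y → Y · (1 + 0.58)^6
     ≈ Y · 15.5576

Percentage change = ((1 + 0.58)^6 − 1) × 100% ≈ 1455.8%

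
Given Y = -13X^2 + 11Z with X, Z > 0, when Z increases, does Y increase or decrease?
Y increases

Taking the partial derivative:
∂Y/∂Z = 11

∂Y/∂Z = 11 > 0 (assuming positive values)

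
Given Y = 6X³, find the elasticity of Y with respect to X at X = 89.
Elasticity = 3

Elasticity = (dY/dX) · (X/Y)

dY/dX = 18·X²
At X = 89: dY/dX = 142578, Y = 4229814

Elasticity = 142578 · (89 / 4229814) = 3

Interpretation: for a small percentage change in X, the percentage change in Y is approximately 3.00 times as large.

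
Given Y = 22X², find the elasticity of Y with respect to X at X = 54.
Elasticity = 2

Elasticity = (dY/dX) · (X/Y)

dY/dX = 44·X
At X = 54: dY/dX = 2376, Y = 64152

Elasticity = 2376 · (54 / 64152) = 2

Interpretation: for a small percentage change in X, the percentage change in Y is approximately 2.00 times as large.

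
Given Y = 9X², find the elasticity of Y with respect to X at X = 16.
Elasticity = 2

Elasticity = (dY/dX) · (X/Y)

dY/dX = 18·X
At X = 16: dY/dX = 288, Y = 2304

Elasticity = 288 · (16 / 2304) = 2

Interpretation: for a small percentage change in X, the percentage change in Y is approximately 2.00 times as large.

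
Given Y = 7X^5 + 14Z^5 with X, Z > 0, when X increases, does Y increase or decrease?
Y increases

Taking the partial derivative:
∂Y/∂X = 35X^4

∂Y/∂X = 35X^4 > 0 (assuming positive values)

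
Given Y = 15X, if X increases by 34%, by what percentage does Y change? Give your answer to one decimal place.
34.0%

For Y = 15X:
If X → X(1 + 0.34)
Then Y → Y · (1 + 0.34)^1
     = Y · 1.3400

Percentage change = ((1 + 0.34)^1 − 1) × 100% = 34.0%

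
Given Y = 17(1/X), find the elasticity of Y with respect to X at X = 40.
Elasticity = -1

Elasticity = (dY/dX) · (X/Y)

dY/dX = -17/X²
At X = 40: dY/dX = -17/1600, Y = 17/40

Elasticity = (-17/1600) · (40 / (17/40)) = -1

Interpretation: for a small percentage change in X, the percentage change in Y is approximately -1.00 times as large.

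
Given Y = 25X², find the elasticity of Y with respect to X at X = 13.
Elasticity = 2

Elasticity = (dY/dX) · (X/Y)

dY/dX = 50·X
At X = 13: dY/dX = 650, Y = 4225

Elasticity = 650 · (13 / 4225) = 2

Interpretation: for a small percentage change in X, the percentage change in Y is approximately 2.00 times as large.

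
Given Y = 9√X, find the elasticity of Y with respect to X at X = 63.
Elasticity = 1/2

Elasticity = (dY/dX) · (X/Y)

dY/dX = 9/(2·√X)
At X = 63: dY/dX = 3·√7/14, Y = 27·√7

Elasticity = (3·√7/14) · (63 / (27·√7)) = 1/2

Interpretation: for a small percentage change in X, the percentage change in Y is approximately 0.50 times as large.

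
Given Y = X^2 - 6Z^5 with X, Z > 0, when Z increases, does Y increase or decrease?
Y decreases

Taking the partial derivative:
∂Y/∂Z = -30Z^4

∂Y/∂Z = -30Z^4 < 0 (assuming positive values)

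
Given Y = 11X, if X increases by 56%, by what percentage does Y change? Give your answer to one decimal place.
56.0%

For Y = 11X:
If X → X(1 + 0.56)
Then Y → Y · (1 + 0.56)^1
     = Y · 1.5600

Percentage change = ((1 + 0.56)^1 − 1) × 100% = 56.0%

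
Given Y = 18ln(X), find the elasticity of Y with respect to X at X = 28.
Elasticity = 1/ln(28) ≈ 0.3001

Elasticity = (dY/dX) · (X/Y)

dY/dX = 18/X
At X = 28: dY/dX = 9/14, Y = 18·ln(28)

Elasticity = (9/14) · (28 / (18·ln(28))) = 1/ln(28) ≈ 0.3001

Interpretation: for a small percentage change in X, the percentage change in Y is approximately 0.30 times as large.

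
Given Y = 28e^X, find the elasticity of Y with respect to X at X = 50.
Elasticity = 50

Elasticity = (dY/dX) · (X/Y)

dY/dX = 28·e^X
At X = 50: dY/dX = 28·e^50, Y = 28·e^50

Elasticity = (28·e^50) · (50 / (28·e^50)) = 50

Interpretation: for a small percentage change in X, the percentage change in Y is approximately 50.00 times as large.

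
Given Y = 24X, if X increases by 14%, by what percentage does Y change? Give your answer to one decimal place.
14.0%

For Y = 24X:
If X → X(1 + 0.14)
Then Y → Y · (1 + 0.14)^1
     = Y · 1.1400

Percentage change = ((1 + 0.14)^1 − 1) × 100% = 14.0%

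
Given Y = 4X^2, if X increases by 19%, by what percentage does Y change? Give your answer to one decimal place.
41.6%

For Y = 4X^2:
If X → X(1 + 0.19)
Then Y → Y · (1 + 0.19)^2
     = Y · 1.4161

Percentage change = ((1 + 0.19)^2 − 1) × 100% ≈ 41.6%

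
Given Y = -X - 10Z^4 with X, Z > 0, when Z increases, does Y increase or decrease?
Y decreases

Taking the partial derivative:
∂Y/∂Z = -40Z^3

∂Y/∂Z = -40Z^3 < 0 (assuming positive values)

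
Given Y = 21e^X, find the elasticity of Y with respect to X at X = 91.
Elasticity = 91

Elasticity = (dY/dX) · (X/Y)

dY/dX = 21·e^X
At X = 91: dY/dX = 21·e^91, Y = 21·e^91

Elasticity = (21·e^91) · (91 / (21·e^91)) = 91

Interpretation: for a small percentage change in X, the percentage change in Y is approximately 91.00 times as large.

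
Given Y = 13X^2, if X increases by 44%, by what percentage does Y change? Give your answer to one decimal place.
107.4%

For Y = 13X^2:
If X → X(1 + 0.44)
Then Y → Y · (1 + 0.44)^2
     = Y · 2.0736

Percentage change = ((1 + 0.44)^2 − 1) × 100% ≈ 107.4%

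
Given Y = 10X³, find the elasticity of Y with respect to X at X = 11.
Elasticity = 3

Elasticity = (dY/dX) · (X/Y)

dY/dX = 30·X²
At X = 11: dY/dX = 3630, Y = 13310

Elasticity = 3630 · (11 / 13310) = 3

Interpretation: for a small percentage change in X, the percentage change in Y is approximately 3.00 times as large.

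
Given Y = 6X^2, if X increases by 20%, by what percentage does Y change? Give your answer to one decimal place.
44.0%

For Y = 6X^2:
If X → X(1 + 0.2)
Then Y → Y · (1 + 0.2)^2
     = Y · 1.4400

Percentage change = ((1 + 0.2)^2 − 1) × 100% = 44.0%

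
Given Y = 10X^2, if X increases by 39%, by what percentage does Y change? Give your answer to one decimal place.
93.2%

For Y = 10X^2:
If X → X(1 + 0.39)
Then Y → Y · (1 + 0.39)^2
     = Y · 1.9321

Percentage change = ((1 + 0.39)^2 − 1) × 100% ≈ 93.2%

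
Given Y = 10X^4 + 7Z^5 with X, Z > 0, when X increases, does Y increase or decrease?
Y increases

Taking the partial derivative:
∂Y/∂X = 40X^3

∂Y/∂X = 40X^3 > 0 (assuming positive values)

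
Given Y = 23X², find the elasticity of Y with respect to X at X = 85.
Elasticity = 2

Elasticity = (dY/dX) · (X/Y)

dY/dX = 46·X
At X = 85: dY/dX = 3910, Y = 166175

Elasticity = 3910 · (85 / 166175) = 2

Interpretation: for a small percentage change in X, the percentage change in Y is approximately 2.00 times as large.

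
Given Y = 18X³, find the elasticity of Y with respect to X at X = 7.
Elasticity = 3

Elasticity = (dY/dX) · (X/Y)

dY/dX = 54·X²
At X = 7: dY/dX = 2646, Y = 6174

Elasticity = 2646 · (7 / 6174) = 3

Interpretation: for a small percentage change in X, the percentage change in Y is approximately 3.00 times as large.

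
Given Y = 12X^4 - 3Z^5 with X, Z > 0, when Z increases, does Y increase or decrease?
Y decreases

Taking the partial derivative:
∂Y/∂Z = -15Z^4

∂Y/∂Z = -15Z^4 < 0 (assuming positive values)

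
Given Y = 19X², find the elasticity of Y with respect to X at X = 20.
Elasticity = 2

Elasticity = (dY/dX) · (X/Y)

dY/dX = 38·X
At X = 20: dY/dX = 760, Y = 7600

Elasticity = 760 · (20 / 7600) = 2

Interpretation: for a small percentage change in X, the percentage change in Y is approximately 2.00 times as large.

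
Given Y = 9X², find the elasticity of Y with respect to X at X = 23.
Elasticity = 2

Elasticity = (dY/dX) · (X/Y)

dY/dX = 18·X
At X = 23: dY/dX = 414, Y = 4761

Elasticity = 414 · (23 / 4761) = 2

Interpretation: for a small percentage change in X, the percentage change in Y is approximately 2.00 times as large.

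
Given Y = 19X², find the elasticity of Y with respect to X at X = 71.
Elasticity = 2

Elasticity = (dY/dX) · (X/Y)

dY/dX = 38·X
At X = 71: dY/dX = 2698, Y = 95779

Elasticity = 2698 · (71 / 95779) = 2

Interpretation: for a small percentage change in X, the percentage change in Y is approximately 2.00 times as large.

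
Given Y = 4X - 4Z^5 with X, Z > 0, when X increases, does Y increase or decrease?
Y increases

Taking the partial derivative:
∂Y/∂X = 4

∂Y/∂X = 4 > 0 (assuming positive values)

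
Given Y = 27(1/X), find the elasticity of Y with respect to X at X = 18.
Elasticity = -1

Elasticity = (dY/dX) · (X/Y)

dY/dX = -27/X²
At X = 18: dY/dX = -1/12, Y = 3/2

Elasticity = (-1/12) · (18 / (3/2)) = -1

Interpretation: for a small percentage change in X, the percentage change in Y is approximately -1.00 times as large.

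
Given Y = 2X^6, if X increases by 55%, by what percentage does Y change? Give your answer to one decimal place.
1286.7%

For Y = 2X^6:
If X → X(1 + 0.55)
Then Y → Y · (1 + 0.55)^6
     ≈ Y · 13.8672

Percentage change = ((1 + 0.55)^6 − 1) × 100% ≈ 1286.7%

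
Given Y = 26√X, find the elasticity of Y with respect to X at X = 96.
Elasticity = 1/2

Elasticity = (dY/dX) · (X/Y)

dY/dX = 13/√X
At X = 96: dY/dX = 13·√6/24, Y = 104·√6

Elasticity = (13·√6/24) · (96 / (104·√6)) = 1/2

Interpretation: for a small percentage change in X, the percentage change in Y is approximately 0.50 times as large.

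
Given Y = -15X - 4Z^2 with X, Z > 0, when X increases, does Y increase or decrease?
Y decreases

Taking the partial derivative:
∂Y/∂X = -15

∂Y/∂X = -15 < 0 (assuming positive values)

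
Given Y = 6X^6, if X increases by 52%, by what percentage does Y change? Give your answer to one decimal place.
1133.3%

For Y = 6X^6:
If X → X(1 + 0.52)
Then Y → Y · (1 + 0.52)^6
     ≈ Y · 12.3328

Percentage change = ((1 + 0.52)^6 − 1) × 100% ≈ 1133.3%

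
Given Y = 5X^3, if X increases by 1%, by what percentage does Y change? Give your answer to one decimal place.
3.0%

For Y = 5X^3:
If X → X(1 + 0.01)
Then Y → Y · (1 + 0.01)^3
     ≈ Y · 1.0303

Percentage change = ((1 + 0.01)^3 − 1) × 100% ≈ 3.0%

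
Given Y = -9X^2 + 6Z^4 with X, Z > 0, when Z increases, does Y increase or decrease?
Y increases

Taking the partial derivative:
∂Y/∂Z = 24Z^3

∂Y/∂Z = 24Z^3 > 0 (assuming positive values)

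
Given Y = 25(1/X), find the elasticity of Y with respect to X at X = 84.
Elasticity = -1

Elasticity = (dY/dX) · (X/Y)

dY/dX = -25/X²
At X = 84: dY/dX = -25/7056, Y = 25/84

Elasticity = (-25/7056) · (84 / (25/84)) = -1

Interpretation: for a small percentage change in X, the percentage change in Y is approximately -1.00 times as large.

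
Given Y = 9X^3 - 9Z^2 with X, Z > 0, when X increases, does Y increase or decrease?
Y increases

Taking the partial derivative:
∂Y/∂X = 27X^2

∂Y/∂X = 27X^2 > 0 (assuming positive values)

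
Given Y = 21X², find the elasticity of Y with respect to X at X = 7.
Elasticity = 2

Elasticity = (dY/dX) · (X/Y)

dY/dX = 42·X
At X = 7: dY/dX = 294, Y = 1029

Elasticity = 294 · (7 / 1029) = 2

Interpretation: for a small percentage change in X, the percentage change in Y is approximately 2.00 times as large.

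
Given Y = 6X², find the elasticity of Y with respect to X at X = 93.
Elasticity = 2

Elasticity = (dY/dX) · (X/Y)

dY/dX = 12·X
At X = 93: dY/dX = 1116, Y = 51894

Elasticity = 1116 · (93 / 51894) = 2

Interpretation: for a small percentage change in X, the percentage change in Y is approximately 2.00 times as large.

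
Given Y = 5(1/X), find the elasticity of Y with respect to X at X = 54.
Elasticity = -1

Elasticity = (dY/dX) · (X/Y)

dY/dX = -5/X²
At X = 54: dY/dX = -5/2916, Y = 5/54

Elasticity = (-5/2916) · (54 / (5/54)) = -1

Interpretation: for a small percentage change in X, the percentage change in Y is approximately -1.00 times as large.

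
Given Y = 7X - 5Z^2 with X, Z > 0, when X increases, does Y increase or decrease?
Y increases

Taking the partial derivative:
∂Y/∂X = 7

∂Y/∂X = 7 > 0 (assuming positive values)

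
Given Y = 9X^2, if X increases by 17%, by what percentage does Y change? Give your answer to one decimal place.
36.9%

For Y = 9X^2:
If X → X(1 + 0.17)
Then Y → Y · (1 + 0.17)^2
     = Y · 1.3689

Percentage change = ((1 + 0.17)^2 − 1) × 100% ≈ 36.9%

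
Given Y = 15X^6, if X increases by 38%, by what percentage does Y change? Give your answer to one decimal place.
590.7%

For Y = 15X^6:
If X → X(1 + 0.38)
Then Y → Y · (1 + 0.38)^6
     ≈ Y · 6.9068

Percentage change = ((1 + 0.38)^6 − 1) × 100% ≈ 590.7%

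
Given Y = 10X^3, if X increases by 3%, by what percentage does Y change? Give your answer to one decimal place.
9.3%

For Y = 10X^3:
If X → X(1 + 0.03)
Then Y → Y · (1 + 0.03)^3
     ≈ Y · 1.0927

Percentage change = ((1 + 0.03)^3 − 1) × 100% ≈ 9.3%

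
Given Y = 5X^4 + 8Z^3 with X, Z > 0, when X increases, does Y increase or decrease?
Y increases

Taking the partial derivative:
∂Y/∂X = 20X^3

∂Y/∂X = 20X^3 > 0 (assuming positive values)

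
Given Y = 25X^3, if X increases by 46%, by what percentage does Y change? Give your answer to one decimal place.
211.2%

For Y = 25X^3:
If X → X(1 + 0.46)
Then Y → Y · (1 + 0.46)^3
     ≈ Y · 3.1121

Percentage change = ((1 + 0.46)^3 − 1) × 100% ≈ 211.2%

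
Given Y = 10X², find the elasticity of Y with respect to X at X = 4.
Elasticity = 2

Elasticity = (dY/dX) · (X/Y)

dY/dX = 20·X
At X = 4: dY/dX = 80, Y = 160

Elasticity = 80 · (4 / 160) = 2

Interpretation: for a small percentage change in X, the percentage change in Y is approximately 2.00 times as large.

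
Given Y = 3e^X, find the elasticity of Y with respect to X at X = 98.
Elasticity = 98

Elasticity = (dY/dX) · (X/Y)

dY/dX = 3·e^X
At X = 98: dY/dX = 3·e^98, Y = 3·e^98

Elasticity = (3·e^98) · (98 / (3·e^98)) = 98

Interpretation: for a small percentage change in X, the percentage change in Y is approximately 98.00 times as large.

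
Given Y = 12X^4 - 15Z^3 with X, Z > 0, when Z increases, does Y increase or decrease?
Y decreases

Taking the partial derivative:
∂Y/∂Z = -45Z^2

∂Y/∂Z = -45Z^2 < 0 (assuming positive values)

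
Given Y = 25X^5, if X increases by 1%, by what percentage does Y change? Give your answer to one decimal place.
5.1%

For Y = 25X^5:
If X → X(1 + 0.01)
Then Y → Y · (1 + 0.01)^5
     ≈ Y · 1.0510

Percentage change = ((1 + 0.01)^5 − 1) × 100% ≈ 5.1%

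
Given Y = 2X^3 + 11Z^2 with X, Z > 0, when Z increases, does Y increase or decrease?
Y increases

Taking the partial derivative:
∂Y/∂Z = 22Z

∂Y/∂Z = 22Z > 0 (assuming positive values)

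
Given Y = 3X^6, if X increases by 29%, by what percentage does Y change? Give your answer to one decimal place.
360.8%

For Y = 3X^6:
If X → X(1 + 0.29)
Then Y → Y · (1 + 0.29)^6
     ≈ Y · 4.6083

Percentage change = ((1 + 0.29)^6 − 1) × 100% ≈ 360.8%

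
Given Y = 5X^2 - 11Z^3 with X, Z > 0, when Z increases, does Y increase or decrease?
Y decreases

Taking the partial derivative:
∂Y/∂Z = -33Z^2

∂Y/∂Z = -33Z^2 < 0 (assuming positive values)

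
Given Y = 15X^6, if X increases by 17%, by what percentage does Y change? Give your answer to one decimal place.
156.5%

For Y = 15X^6:
If X → X(1 + 0.17)
Then Y → Y · (1 + 0.17)^6
     ≈ Y · 2.5652

Percentage change = ((1 + 0.17)^6 − 1) × 100% ≈ 156.5%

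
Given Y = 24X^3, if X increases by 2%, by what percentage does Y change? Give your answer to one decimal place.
6.1%

For Y = 24X^3:
If X → X(1 + 0.02)
Then Y → Y · (1 + 0.02)^3
     ≈ Y · 1.0612

Percentage change = ((1 + 0.02)^3 − 1) × 100% ≈ 6.1%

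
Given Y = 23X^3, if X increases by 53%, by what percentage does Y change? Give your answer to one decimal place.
258.2%

For Y = 23X^3:
If X → X(1 + 0.53)
Then Y → Y · (1 + 0.53)^3
     ≈ Y · 3.5816

Percentage change = ((1 + 0.53)^3 − 1) × 100% ≈ 258.2%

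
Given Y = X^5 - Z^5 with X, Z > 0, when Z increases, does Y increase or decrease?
Y decreases

Taking the partial derivative:
∂Y/∂Z = -5Z^4

∂Y/∂Z = -5Z^4 < 0 (assuming positive values)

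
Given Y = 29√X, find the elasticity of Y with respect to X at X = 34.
Elasticity = 1/2

Elasticity = (dY/dX) · (X/Y)

dY/dX = 29/(2·√X)
At X = 34: dY/dX = 29·√34/68, Y = 29·√34

Elasticity = (29·√34/68) · (34 / (29·√34)) = 1/2

Interpretation: for a small percentage change in X, the percentage change in Y is approximately 0.50 times as large.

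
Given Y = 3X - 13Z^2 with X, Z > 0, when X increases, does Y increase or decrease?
Y increases

Taking the partial derivative:
∂Y/∂X = 3

∂Y/∂X = 3 > 0 (assuming positive values)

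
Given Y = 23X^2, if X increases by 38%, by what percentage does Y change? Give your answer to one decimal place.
90.4%

For Y = 23X^2:
If X → X(1 + 0.38)
Then Y → Y · (1 + 0.38)^2
     = Y · 1.9044

Percentage change = ((1 + 0.38)^2 − 1) × 100% ≈ 90.4%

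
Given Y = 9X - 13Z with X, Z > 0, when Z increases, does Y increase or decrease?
Y decreases

Taking the partial derivative:
∂Y/∂Z = -13

∂Y/∂Z = -13 < 0 (assuming positive values)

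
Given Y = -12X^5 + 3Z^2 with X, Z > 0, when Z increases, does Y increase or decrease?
Y increases

Taking the partial derivative:
∂Y/∂Z = 6Z

∂Y/∂Z = 6Z > 0 (assuming positive values)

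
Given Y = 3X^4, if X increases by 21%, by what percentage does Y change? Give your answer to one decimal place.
114.4%

For Y = 3X^4:
If X → X(1 + 0.21)
Then Y → Y · (1 + 0.21)^4
     ≈ Y · 2.1436

Percentage change = ((1 + 0.21)^4 − 1) × 100% ≈ 114.4%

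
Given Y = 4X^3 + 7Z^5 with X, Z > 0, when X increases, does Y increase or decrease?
Y increases

Taking the partial derivative:
∂Y/∂X = 12X^2

∂Y/∂X = 12X^2 > 0 (assuming positive values)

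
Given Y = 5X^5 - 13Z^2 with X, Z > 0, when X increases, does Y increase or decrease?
Y increases

Taking the partial derivative:
∂Y/∂X = 25X^4

∂Y/∂X = 25X^4 > 0 (assuming positive values)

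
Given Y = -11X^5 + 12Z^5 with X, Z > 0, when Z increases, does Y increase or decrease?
Y increases

Taking the partial derivative:
∂Y/∂Z = 60Z^4

∂Y/∂Z = 60Z^4 > 0 (assuming positive values)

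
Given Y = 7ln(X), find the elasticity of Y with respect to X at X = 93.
Elasticity = 1/ln(93) ≈ 0.2206

Elasticity = (dY/dX) · (X/Y)

dY/dX = 7/X
At X = 93: dY/dX = 7/93, Y = 7·ln(93)

Elasticity = (7/93) · (93 / (7·ln(93))) = 1/ln(93) ≈ 0.2206

Interpretation: for a small percentage change in X, the percentage change in Y is approximately 0.22 times as large.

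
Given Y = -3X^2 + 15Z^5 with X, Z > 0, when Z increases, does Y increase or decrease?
Y increases

Taking the partial derivative:
∂Y/∂Z = 75Z^4

∂Y/∂Z = 75Z^4 > 0 (assuming positive values)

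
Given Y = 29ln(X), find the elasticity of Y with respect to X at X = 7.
Elasticity = 1/ln(7) ≈ 0.5139

Elasticity = (dY/dX) · (X/Y)

dY/dX = 29/X
At X = 7: dY/dX = 29/7, Y = 29·ln(7)

Elasticity = (29/7) · (7 / (29·ln(7))) = 1/ln(7) ≈ 0.5139

Interpretation: for a small percentage change in X, the percentage change in Y is approximately 0.51 times as large.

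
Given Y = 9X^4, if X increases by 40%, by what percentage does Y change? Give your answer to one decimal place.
284.2%

For Y = 9X^4:
If X → X(1 + 0.4)
Then Y → Y · (1 + 0.4)^4
     = Y · 3.8416

Percentage change = ((1 + 0.4)^4 − 1) × 100% ≈ 284.2%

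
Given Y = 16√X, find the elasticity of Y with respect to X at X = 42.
Elasticity = 1/2

Elasticity = (dY/dX) · (X/Y)

dY/dX = 8/√X
At X = 42: dY/dX = 4·√42/21, Y = 16·√42

Elasticity = (4·√42/21) · (42 / (16·√42)) = 1/2

Interpretation: for a small percentage change in X, the percentage change in Y is approximately 0.50 times as large.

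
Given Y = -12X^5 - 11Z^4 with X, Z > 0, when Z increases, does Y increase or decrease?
Y decreases

Taking the partial derivative:
∂Y/∂Z = -44Z^3

∂Y/∂Z = -44Z^3 < 0 (assuming positive values)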